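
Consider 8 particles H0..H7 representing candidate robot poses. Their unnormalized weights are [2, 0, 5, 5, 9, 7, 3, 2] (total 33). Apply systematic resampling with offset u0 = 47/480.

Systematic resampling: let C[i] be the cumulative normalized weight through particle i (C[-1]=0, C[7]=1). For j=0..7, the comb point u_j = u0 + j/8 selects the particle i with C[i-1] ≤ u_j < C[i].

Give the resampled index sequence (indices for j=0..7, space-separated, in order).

2 3 3 4 4 5 5 7

C = [2/33, 2/33, 7/33, 4/11, 7/11, 28/33, 31/33, 1]
j=0: u_0=47/480 ∈ [2/33, 7/33) → index 2
j=1: u_1=107/480 ∈ [7/33, 4/11) → index 3
j=2: u_2=167/480 ∈ [7/33, 4/11) → index 3
j=3: u_3=227/480 ∈ [4/11, 7/11) → index 4
j=4: u_4=287/480 ∈ [4/11, 7/11) → index 4
j=5: u_5=347/480 ∈ [7/11, 28/33) → index 5
j=6: u_6=407/480 ∈ [7/11, 28/33) → index 5
j=7: u_7=467/480 ∈ [31/33, 1) → index 7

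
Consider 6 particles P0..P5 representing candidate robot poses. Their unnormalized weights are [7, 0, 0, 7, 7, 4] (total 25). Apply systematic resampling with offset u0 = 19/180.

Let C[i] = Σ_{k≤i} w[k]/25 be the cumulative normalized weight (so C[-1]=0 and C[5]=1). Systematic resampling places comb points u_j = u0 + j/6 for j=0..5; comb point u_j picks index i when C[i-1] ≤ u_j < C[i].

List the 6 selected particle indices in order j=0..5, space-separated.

C = [7/25, 7/25, 7/25, 14/25, 21/25, 1]
j=0: u_0=19/180 ∈ [0, 7/25) → index 0
j=1: u_1=49/180 ∈ [0, 7/25) → index 0
j=2: u_2=79/180 ∈ [7/25, 14/25) → index 3
j=3: u_3=109/180 ∈ [14/25, 21/25) → index 4
j=4: u_4=139/180 ∈ [14/25, 21/25) → index 4
j=5: u_5=169/180 ∈ [21/25, 1) → index 5

0 0 3 4 4 5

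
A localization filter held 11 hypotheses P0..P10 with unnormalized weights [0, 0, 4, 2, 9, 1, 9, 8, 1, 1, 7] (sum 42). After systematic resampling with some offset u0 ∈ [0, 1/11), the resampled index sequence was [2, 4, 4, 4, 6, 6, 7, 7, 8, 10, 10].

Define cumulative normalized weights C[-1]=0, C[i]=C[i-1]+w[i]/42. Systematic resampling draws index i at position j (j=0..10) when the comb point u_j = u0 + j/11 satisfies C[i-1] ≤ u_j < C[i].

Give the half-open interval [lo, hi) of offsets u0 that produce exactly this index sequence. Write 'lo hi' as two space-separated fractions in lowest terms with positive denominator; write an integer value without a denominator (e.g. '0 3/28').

C = [0, 0, 2/21, 1/7, 5/14, 8/21, 25/42, 11/14, 17/21, 5/6, 1]
j=0 picked index 2: u0 ∈ [0, 2/21)
j=1 picked index 4: u0 ∈ [4/77, 41/154)
j=2 picked index 4: u0 ∈ [-3/77, 27/154)
j=3 picked index 4: u0 ∈ [-10/77, 13/154)
j=4 picked index 6: u0 ∈ [4/231, 107/462)
j=5 picked index 6: u0 ∈ [-17/231, 65/462)
j=6 picked index 7: u0 ∈ [23/462, 37/154)
j=7 picked index 7: u0 ∈ [-19/462, 23/154)
j=8 picked index 8: u0 ∈ [9/154, 19/231)
j=9 picked index 10: u0 ∈ [1/66, 2/11)
j=10 picked index 10: u0 ∈ [-5/66, 1/11)
intersection: [9/154, 19/231)

9/154 19/231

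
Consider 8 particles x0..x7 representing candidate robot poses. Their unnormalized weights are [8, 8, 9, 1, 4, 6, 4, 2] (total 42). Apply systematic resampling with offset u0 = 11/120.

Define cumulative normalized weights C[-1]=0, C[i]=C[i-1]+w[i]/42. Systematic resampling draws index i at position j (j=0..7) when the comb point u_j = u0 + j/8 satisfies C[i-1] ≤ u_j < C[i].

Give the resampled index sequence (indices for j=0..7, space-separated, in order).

C = [4/21, 8/21, 25/42, 13/21, 5/7, 6/7, 20/21, 1]
j=0: u_0=11/120 ∈ [0, 4/21) → index 0
j=1: u_1=13/60 ∈ [4/21, 8/21) → index 1
j=2: u_2=41/120 ∈ [4/21, 8/21) → index 1
j=3: u_3=7/15 ∈ [8/21, 25/42) → index 2
j=4: u_4=71/120 ∈ [8/21, 25/42) → index 2
j=5: u_5=43/60 ∈ [5/7, 6/7) → index 5
j=6: u_6=101/120 ∈ [5/7, 6/7) → index 5
j=7: u_7=29/30 ∈ [20/21, 1) → index 7

0 1 1 2 2 5 5 7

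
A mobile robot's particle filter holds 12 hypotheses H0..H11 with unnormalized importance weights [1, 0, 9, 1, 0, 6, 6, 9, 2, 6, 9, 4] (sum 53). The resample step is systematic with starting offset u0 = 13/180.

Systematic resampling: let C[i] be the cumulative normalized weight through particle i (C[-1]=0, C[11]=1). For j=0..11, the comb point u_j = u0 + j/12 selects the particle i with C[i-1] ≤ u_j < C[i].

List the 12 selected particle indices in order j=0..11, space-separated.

C = [1/53, 1/53, 10/53, 11/53, 11/53, 17/53, 23/53, 32/53, 34/53, 40/53, 49/53, 1]
j=0: u_0=13/180 ∈ [1/53, 10/53) → index 2
j=1: u_1=7/45 ∈ [1/53, 10/53) → index 2
j=2: u_2=43/180 ∈ [11/53, 17/53) → index 5
j=3: u_3=29/90 ∈ [17/53, 23/53) → index 6
j=4: u_4=73/180 ∈ [17/53, 23/53) → index 6
j=5: u_5=22/45 ∈ [23/53, 32/53) → index 7
j=6: u_6=103/180 ∈ [23/53, 32/53) → index 7
j=7: u_7=59/90 ∈ [34/53, 40/53) → index 9
j=8: u_8=133/180 ∈ [34/53, 40/53) → index 9
j=9: u_9=37/45 ∈ [40/53, 49/53) → index 10
j=10: u_10=163/180 ∈ [40/53, 49/53) → index 10
j=11: u_11=89/90 ∈ [49/53, 1) → index 11

2 2 5 6 6 7 7 9 9 10 10 11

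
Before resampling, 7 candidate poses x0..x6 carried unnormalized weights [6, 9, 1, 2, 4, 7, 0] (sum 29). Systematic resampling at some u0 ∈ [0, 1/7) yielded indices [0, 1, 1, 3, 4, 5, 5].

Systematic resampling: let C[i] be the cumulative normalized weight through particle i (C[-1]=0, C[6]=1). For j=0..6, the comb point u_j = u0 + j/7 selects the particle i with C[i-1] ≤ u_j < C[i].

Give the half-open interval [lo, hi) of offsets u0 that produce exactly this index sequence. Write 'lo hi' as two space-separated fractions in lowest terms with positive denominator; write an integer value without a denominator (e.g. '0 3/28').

25/203 1/7

C = [6/29, 15/29, 16/29, 18/29, 22/29, 1, 1]
j=0 picked index 0: u0 ∈ [0, 6/29)
j=1 picked index 1: u0 ∈ [13/203, 76/203)
j=2 picked index 1: u0 ∈ [-16/203, 47/203)
j=3 picked index 3: u0 ∈ [25/203, 39/203)
j=4 picked index 4: u0 ∈ [10/203, 38/203)
j=5 picked index 5: u0 ∈ [9/203, 2/7)
j=6 picked index 5: u0 ∈ [-20/203, 1/7)
intersection: [25/203, 1/7)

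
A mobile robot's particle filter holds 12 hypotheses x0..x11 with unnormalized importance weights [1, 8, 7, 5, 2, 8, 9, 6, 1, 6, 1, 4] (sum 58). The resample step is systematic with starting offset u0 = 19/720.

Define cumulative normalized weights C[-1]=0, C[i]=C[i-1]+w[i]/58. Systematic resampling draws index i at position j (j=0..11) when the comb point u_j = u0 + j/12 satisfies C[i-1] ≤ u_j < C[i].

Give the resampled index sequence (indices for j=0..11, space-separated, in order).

C = [1/58, 9/58, 8/29, 21/58, 23/58, 31/58, 20/29, 23/29, 47/58, 53/58, 27/29, 1]
j=0: u_0=19/720 ∈ [1/58, 9/58) → index 1
j=1: u_1=79/720 ∈ [1/58, 9/58) → index 1
j=2: u_2=139/720 ∈ [9/58, 8/29) → index 2
j=3: u_3=199/720 ∈ [8/29, 21/58) → index 3
j=4: u_4=259/720 ∈ [8/29, 21/58) → index 3
j=5: u_5=319/720 ∈ [23/58, 31/58) → index 5
j=6: u_6=379/720 ∈ [23/58, 31/58) → index 5
j=7: u_7=439/720 ∈ [31/58, 20/29) → index 6
j=8: u_8=499/720 ∈ [20/29, 23/29) → index 7
j=9: u_9=559/720 ∈ [20/29, 23/29) → index 7
j=10: u_10=619/720 ∈ [47/58, 53/58) → index 9
j=11: u_11=679/720 ∈ [27/29, 1) → index 11

1 1 2 3 3 5 5 6 7 7 9 11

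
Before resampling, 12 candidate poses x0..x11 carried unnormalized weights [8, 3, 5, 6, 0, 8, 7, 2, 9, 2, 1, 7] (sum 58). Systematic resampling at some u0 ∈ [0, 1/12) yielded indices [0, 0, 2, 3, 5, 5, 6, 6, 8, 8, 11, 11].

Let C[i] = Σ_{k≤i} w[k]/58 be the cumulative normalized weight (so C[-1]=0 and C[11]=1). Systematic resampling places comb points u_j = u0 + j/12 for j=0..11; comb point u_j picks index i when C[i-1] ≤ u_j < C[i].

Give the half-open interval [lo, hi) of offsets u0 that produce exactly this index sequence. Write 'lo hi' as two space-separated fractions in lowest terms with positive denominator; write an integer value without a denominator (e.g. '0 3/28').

C = [4/29, 11/58, 8/29, 11/29, 11/29, 15/29, 37/58, 39/58, 24/29, 25/29, 51/58, 1]
j=0 picked index 0: u0 ∈ [0, 4/29)
j=1 picked index 0: u0 ∈ [-1/12, 19/348)
j=2 picked index 2: u0 ∈ [2/87, 19/174)
j=3 picked index 3: u0 ∈ [3/116, 15/116)
j=4 picked index 5: u0 ∈ [4/87, 16/87)
j=5 picked index 5: u0 ∈ [-13/348, 35/348)
j=6 picked index 6: u0 ∈ [1/58, 4/29)
j=7 picked index 6: u0 ∈ [-23/348, 19/348)
j=8 picked index 8: u0 ∈ [1/174, 14/87)
j=9 picked index 8: u0 ∈ [-9/116, 9/116)
j=10 picked index 11: u0 ∈ [4/87, 1/6)
j=11 picked index 11: u0 ∈ [-13/348, 1/12)
intersection: [4/87, 19/348)

4/87 19/348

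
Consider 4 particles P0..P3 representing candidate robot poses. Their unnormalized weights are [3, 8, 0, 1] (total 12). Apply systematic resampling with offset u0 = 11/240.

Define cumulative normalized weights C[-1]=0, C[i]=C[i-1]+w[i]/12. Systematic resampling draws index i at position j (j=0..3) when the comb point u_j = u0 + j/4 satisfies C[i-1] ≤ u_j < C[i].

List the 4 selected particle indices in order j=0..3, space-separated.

0 1 1 1

C = [1/4, 11/12, 11/12, 1]
j=0: u_0=11/240 ∈ [0, 1/4) → index 0
j=1: u_1=71/240 ∈ [1/4, 11/12) → index 1
j=2: u_2=131/240 ∈ [1/4, 11/12) → index 1
j=3: u_3=191/240 ∈ [1/4, 11/12) → index 1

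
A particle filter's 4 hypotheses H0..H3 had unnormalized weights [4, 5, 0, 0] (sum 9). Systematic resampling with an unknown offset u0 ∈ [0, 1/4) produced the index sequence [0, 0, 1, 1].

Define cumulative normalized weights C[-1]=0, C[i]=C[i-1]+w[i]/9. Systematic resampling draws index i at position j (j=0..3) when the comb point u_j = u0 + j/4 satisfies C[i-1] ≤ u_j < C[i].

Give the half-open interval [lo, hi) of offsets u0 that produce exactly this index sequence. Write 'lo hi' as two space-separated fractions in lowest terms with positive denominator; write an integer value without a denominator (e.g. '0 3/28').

0 7/36

C = [4/9, 1, 1, 1]
j=0 picked index 0: u0 ∈ [0, 4/9)
j=1 picked index 0: u0 ∈ [-1/4, 7/36)
j=2 picked index 1: u0 ∈ [-1/18, 1/2)
j=3 picked index 1: u0 ∈ [-11/36, 1/4)
intersection: [0, 7/36)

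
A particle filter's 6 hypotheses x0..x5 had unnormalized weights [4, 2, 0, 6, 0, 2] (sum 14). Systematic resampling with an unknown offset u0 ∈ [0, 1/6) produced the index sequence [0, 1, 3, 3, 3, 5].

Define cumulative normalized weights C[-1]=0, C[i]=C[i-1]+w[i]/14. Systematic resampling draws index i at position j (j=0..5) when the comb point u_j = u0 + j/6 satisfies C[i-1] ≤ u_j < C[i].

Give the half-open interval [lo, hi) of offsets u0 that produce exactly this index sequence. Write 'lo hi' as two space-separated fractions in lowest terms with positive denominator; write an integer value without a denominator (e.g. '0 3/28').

5/42 1/6

C = [2/7, 3/7, 3/7, 6/7, 6/7, 1]
j=0 picked index 0: u0 ∈ [0, 2/7)
j=1 picked index 1: u0 ∈ [5/42, 11/42)
j=2 picked index 3: u0 ∈ [2/21, 11/21)
j=3 picked index 3: u0 ∈ [-1/14, 5/14)
j=4 picked index 3: u0 ∈ [-5/21, 4/21)
j=5 picked index 5: u0 ∈ [1/42, 1/6)
intersection: [5/42, 1/6)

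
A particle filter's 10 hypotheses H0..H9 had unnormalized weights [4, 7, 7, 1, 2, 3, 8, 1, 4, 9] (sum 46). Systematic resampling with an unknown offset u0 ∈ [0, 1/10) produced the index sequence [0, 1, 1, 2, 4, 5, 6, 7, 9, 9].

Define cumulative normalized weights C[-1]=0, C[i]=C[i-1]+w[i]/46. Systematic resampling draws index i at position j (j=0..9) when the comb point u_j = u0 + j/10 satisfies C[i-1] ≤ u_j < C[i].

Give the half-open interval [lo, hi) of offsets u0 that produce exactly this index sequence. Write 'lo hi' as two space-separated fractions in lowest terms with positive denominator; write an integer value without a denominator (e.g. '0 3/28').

C = [2/23, 11/46, 9/23, 19/46, 21/46, 12/23, 16/23, 33/46, 37/46, 1]
j=0 picked index 0: u0 ∈ [0, 2/23)
j=1 picked index 1: u0 ∈ [-3/230, 16/115)
j=2 picked index 1: u0 ∈ [-13/115, 9/230)
j=3 picked index 2: u0 ∈ [-7/115, 21/230)
j=4 picked index 4: u0 ∈ [3/230, 13/230)
j=5 picked index 5: u0 ∈ [-1/23, 1/46)
j=6 picked index 6: u0 ∈ [-9/115, 11/115)
j=7 picked index 7: u0 ∈ [-1/230, 2/115)
j=8 picked index 9: u0 ∈ [1/230, 1/5)
j=9 picked index 9: u0 ∈ [-11/115, 1/10)
intersection: [3/230, 2/115)

3/230 2/115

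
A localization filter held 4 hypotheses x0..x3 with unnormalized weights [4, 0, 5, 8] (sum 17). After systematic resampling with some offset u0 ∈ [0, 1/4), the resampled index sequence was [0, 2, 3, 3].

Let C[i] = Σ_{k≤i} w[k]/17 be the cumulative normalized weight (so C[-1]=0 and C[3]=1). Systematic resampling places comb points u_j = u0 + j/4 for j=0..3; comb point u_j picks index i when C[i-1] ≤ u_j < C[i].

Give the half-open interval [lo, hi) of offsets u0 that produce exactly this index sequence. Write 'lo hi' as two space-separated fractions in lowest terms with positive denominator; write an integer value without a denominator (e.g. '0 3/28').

1/34 4/17

C = [4/17, 4/17, 9/17, 1]
j=0 picked index 0: u0 ∈ [0, 4/17)
j=1 picked index 2: u0 ∈ [-1/68, 19/68)
j=2 picked index 3: u0 ∈ [1/34, 1/2)
j=3 picked index 3: u0 ∈ [-15/68, 1/4)
intersection: [1/34, 4/17)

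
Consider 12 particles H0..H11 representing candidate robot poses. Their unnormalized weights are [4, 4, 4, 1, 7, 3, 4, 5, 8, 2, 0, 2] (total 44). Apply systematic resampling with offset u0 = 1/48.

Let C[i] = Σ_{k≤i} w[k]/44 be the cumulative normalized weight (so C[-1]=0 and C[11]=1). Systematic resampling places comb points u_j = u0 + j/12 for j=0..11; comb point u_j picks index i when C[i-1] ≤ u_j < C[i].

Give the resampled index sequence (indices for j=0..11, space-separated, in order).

0 1 2 2 4 4 5 6 7 8 8 9

C = [1/11, 2/11, 3/11, 13/44, 5/11, 23/44, 27/44, 8/11, 10/11, 21/22, 21/22, 1]
j=0: u_0=1/48 ∈ [0, 1/11) → index 0
j=1: u_1=5/48 ∈ [1/11, 2/11) → index 1
j=2: u_2=3/16 ∈ [2/11, 3/11) → index 2
j=3: u_3=13/48 ∈ [2/11, 3/11) → index 2
j=4: u_4=17/48 ∈ [13/44, 5/11) → index 4
j=5: u_5=7/16 ∈ [13/44, 5/11) → index 4
j=6: u_6=25/48 ∈ [5/11, 23/44) → index 5
j=7: u_7=29/48 ∈ [23/44, 27/44) → index 6
j=8: u_8=11/16 ∈ [27/44, 8/11) → index 7
j=9: u_9=37/48 ∈ [8/11, 10/11) → index 8
j=10: u_10=41/48 ∈ [8/11, 10/11) → index 8
j=11: u_11=15/16 ∈ [10/11, 21/22) → index 9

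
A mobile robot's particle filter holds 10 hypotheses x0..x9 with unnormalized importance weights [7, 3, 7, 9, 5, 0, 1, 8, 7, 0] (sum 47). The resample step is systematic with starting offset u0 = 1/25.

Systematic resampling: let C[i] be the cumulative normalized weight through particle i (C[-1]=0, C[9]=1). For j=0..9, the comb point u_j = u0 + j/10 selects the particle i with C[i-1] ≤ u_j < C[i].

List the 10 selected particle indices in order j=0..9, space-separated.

0 0 2 2 3 3 4 7 7 8

C = [7/47, 10/47, 17/47, 26/47, 31/47, 31/47, 32/47, 40/47, 1, 1]
j=0: u_0=1/25 ∈ [0, 7/47) → index 0
j=1: u_1=7/50 ∈ [0, 7/47) → index 0
j=2: u_2=6/25 ∈ [10/47, 17/47) → index 2
j=3: u_3=17/50 ∈ [10/47, 17/47) → index 2
j=4: u_4=11/25 ∈ [17/47, 26/47) → index 3
j=5: u_5=27/50 ∈ [17/47, 26/47) → index 3
j=6: u_6=16/25 ∈ [26/47, 31/47) → index 4
j=7: u_7=37/50 ∈ [32/47, 40/47) → index 7
j=8: u_8=21/25 ∈ [32/47, 40/47) → index 7
j=9: u_9=47/50 ∈ [40/47, 1) → index 8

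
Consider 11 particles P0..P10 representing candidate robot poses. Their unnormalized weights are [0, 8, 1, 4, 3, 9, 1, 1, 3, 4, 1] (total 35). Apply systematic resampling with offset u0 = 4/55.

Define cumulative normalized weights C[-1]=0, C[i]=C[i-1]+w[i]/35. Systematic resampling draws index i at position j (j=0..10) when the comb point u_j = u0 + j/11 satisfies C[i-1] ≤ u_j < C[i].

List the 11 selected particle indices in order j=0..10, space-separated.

C = [0, 8/35, 9/35, 13/35, 16/35, 5/7, 26/35, 27/35, 6/7, 34/35, 1]
j=0: u_0=4/55 ∈ [0, 8/35) → index 1
j=1: u_1=9/55 ∈ [0, 8/35) → index 1
j=2: u_2=14/55 ∈ [8/35, 9/35) → index 2
j=3: u_3=19/55 ∈ [9/35, 13/35) → index 3
j=4: u_4=24/55 ∈ [13/35, 16/35) → index 4
j=5: u_5=29/55 ∈ [16/35, 5/7) → index 5
j=6: u_6=34/55 ∈ [16/35, 5/7) → index 5
j=7: u_7=39/55 ∈ [16/35, 5/7) → index 5
j=8: u_8=4/5 ∈ [27/35, 6/7) → index 8
j=9: u_9=49/55 ∈ [6/7, 34/35) → index 9
j=10: u_10=54/55 ∈ [34/35, 1) → index 10

1 1 2 3 4 5 5 5 8 9 10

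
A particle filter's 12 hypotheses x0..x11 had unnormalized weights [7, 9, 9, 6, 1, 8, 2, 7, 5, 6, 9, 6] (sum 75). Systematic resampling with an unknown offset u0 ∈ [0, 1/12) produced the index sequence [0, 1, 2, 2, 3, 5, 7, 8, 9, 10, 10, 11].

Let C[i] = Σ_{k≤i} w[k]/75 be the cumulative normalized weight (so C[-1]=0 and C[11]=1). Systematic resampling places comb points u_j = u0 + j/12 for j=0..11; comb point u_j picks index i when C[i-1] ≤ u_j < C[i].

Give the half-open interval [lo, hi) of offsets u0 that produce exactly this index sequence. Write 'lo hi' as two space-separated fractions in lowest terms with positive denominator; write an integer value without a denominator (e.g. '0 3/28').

C = [7/75, 16/75, 1/3, 31/75, 32/75, 8/15, 14/25, 49/75, 18/25, 4/5, 23/25, 1]
j=0 picked index 0: u0 ∈ [0, 7/75)
j=1 picked index 1: u0 ∈ [1/100, 13/100)
j=2 picked index 2: u0 ∈ [7/150, 1/6)
j=3 picked index 2: u0 ∈ [-11/300, 1/12)
j=4 picked index 3: u0 ∈ [0, 2/25)
j=5 picked index 5: u0 ∈ [1/100, 7/60)
j=6 picked index 7: u0 ∈ [3/50, 23/150)
j=7 picked index 8: u0 ∈ [7/100, 41/300)
j=8 picked index 9: u0 ∈ [4/75, 2/15)
j=9 picked index 10: u0 ∈ [1/20, 17/100)
j=10 picked index 10: u0 ∈ [-1/30, 13/150)
j=11 picked index 11: u0 ∈ [1/300, 1/12)
intersection: [7/100, 2/25)

7/100 2/25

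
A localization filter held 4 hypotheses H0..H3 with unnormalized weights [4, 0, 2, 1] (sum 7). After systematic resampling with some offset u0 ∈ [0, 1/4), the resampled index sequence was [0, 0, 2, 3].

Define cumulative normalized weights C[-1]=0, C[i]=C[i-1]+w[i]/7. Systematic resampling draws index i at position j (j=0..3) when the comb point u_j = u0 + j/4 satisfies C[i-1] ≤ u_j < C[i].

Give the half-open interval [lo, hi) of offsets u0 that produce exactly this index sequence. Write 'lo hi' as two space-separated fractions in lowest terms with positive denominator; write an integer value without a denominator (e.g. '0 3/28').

C = [4/7, 4/7, 6/7, 1]
j=0 picked index 0: u0 ∈ [0, 4/7)
j=1 picked index 0: u0 ∈ [-1/4, 9/28)
j=2 picked index 2: u0 ∈ [1/14, 5/14)
j=3 picked index 3: u0 ∈ [3/28, 1/4)
intersection: [3/28, 1/4)

3/28 1/4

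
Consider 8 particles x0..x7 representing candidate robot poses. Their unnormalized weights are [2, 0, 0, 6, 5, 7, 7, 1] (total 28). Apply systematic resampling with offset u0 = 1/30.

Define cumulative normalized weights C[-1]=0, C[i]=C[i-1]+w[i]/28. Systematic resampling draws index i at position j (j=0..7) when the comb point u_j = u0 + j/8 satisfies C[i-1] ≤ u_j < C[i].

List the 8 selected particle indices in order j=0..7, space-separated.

0 3 3 4 5 5 6 6

C = [1/14, 1/14, 1/14, 2/7, 13/28, 5/7, 27/28, 1]
j=0: u_0=1/30 ∈ [0, 1/14) → index 0
j=1: u_1=19/120 ∈ [1/14, 2/7) → index 3
j=2: u_2=17/60 ∈ [1/14, 2/7) → index 3
j=3: u_3=49/120 ∈ [2/7, 13/28) → index 4
j=4: u_4=8/15 ∈ [13/28, 5/7) → index 5
j=5: u_5=79/120 ∈ [13/28, 5/7) → index 5
j=6: u_6=47/60 ∈ [5/7, 27/28) → index 6
j=7: u_7=109/120 ∈ [5/7, 27/28) → index 6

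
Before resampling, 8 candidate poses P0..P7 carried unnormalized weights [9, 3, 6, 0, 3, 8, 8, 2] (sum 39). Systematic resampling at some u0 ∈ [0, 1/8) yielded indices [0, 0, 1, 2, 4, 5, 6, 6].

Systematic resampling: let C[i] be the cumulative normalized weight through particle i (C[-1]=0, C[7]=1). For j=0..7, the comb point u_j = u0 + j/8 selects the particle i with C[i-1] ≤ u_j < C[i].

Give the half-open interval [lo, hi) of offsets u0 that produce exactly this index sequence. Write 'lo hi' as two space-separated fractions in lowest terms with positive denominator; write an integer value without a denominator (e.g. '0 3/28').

0 1/26

C = [3/13, 4/13, 6/13, 6/13, 7/13, 29/39, 37/39, 1]
j=0 picked index 0: u0 ∈ [0, 3/13)
j=1 picked index 0: u0 ∈ [-1/8, 11/104)
j=2 picked index 1: u0 ∈ [-1/52, 3/52)
j=3 picked index 2: u0 ∈ [-7/104, 9/104)
j=4 picked index 4: u0 ∈ [-1/26, 1/26)
j=5 picked index 5: u0 ∈ [-9/104, 37/312)
j=6 picked index 6: u0 ∈ [-1/156, 31/156)
j=7 picked index 6: u0 ∈ [-41/312, 23/312)
intersection: [0, 1/26)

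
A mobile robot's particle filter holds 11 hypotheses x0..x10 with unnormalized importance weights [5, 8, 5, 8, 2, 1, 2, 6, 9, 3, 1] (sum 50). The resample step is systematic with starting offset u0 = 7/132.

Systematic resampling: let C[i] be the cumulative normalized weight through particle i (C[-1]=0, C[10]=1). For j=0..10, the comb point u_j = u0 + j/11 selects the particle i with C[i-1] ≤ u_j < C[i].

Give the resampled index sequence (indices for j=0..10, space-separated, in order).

C = [1/10, 13/50, 9/25, 13/25, 14/25, 29/50, 31/50, 37/50, 23/25, 49/50, 1]
j=0: u_0=7/132 ∈ [0, 1/10) → index 0
j=1: u_1=19/132 ∈ [1/10, 13/50) → index 1
j=2: u_2=31/132 ∈ [1/10, 13/50) → index 1
j=3: u_3=43/132 ∈ [13/50, 9/25) → index 2
j=4: u_4=5/12 ∈ [9/25, 13/25) → index 3
j=5: u_5=67/132 ∈ [9/25, 13/25) → index 3
j=6: u_6=79/132 ∈ [29/50, 31/50) → index 6
j=7: u_7=91/132 ∈ [31/50, 37/50) → index 7
j=8: u_8=103/132 ∈ [37/50, 23/25) → index 8
j=9: u_9=115/132 ∈ [37/50, 23/25) → index 8
j=10: u_10=127/132 ∈ [23/25, 49/50) → index 9

0 1 1 2 3 3 6 7 8 8 9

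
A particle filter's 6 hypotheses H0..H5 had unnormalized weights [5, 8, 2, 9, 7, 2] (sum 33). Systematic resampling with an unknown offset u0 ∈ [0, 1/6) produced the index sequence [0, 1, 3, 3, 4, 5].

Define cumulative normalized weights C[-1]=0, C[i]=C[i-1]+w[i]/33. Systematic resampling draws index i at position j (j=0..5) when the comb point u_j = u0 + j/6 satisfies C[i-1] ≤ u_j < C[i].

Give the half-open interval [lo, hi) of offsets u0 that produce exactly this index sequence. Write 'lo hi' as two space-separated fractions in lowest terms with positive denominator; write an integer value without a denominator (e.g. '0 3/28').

C = [5/33, 13/33, 5/11, 8/11, 31/33, 1]
j=0 picked index 0: u0 ∈ [0, 5/33)
j=1 picked index 1: u0 ∈ [-1/66, 5/22)
j=2 picked index 3: u0 ∈ [4/33, 13/33)
j=3 picked index 3: u0 ∈ [-1/22, 5/22)
j=4 picked index 4: u0 ∈ [2/33, 3/11)
j=5 picked index 5: u0 ∈ [7/66, 1/6)
intersection: [4/33, 5/33)

4/33 5/33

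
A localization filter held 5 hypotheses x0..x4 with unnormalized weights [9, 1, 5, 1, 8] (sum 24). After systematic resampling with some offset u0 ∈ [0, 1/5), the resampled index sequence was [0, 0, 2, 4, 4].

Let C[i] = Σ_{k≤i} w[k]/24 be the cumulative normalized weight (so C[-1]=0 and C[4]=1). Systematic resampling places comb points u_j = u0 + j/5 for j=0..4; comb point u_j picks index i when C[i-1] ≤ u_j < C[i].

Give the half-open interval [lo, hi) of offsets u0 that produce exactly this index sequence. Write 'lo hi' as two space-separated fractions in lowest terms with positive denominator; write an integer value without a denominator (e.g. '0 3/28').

1/15 7/40

C = [3/8, 5/12, 5/8, 2/3, 1]
j=0 picked index 0: u0 ∈ [0, 3/8)
j=1 picked index 0: u0 ∈ [-1/5, 7/40)
j=2 picked index 2: u0 ∈ [1/60, 9/40)
j=3 picked index 4: u0 ∈ [1/15, 2/5)
j=4 picked index 4: u0 ∈ [-2/15, 1/5)
intersection: [1/15, 7/40)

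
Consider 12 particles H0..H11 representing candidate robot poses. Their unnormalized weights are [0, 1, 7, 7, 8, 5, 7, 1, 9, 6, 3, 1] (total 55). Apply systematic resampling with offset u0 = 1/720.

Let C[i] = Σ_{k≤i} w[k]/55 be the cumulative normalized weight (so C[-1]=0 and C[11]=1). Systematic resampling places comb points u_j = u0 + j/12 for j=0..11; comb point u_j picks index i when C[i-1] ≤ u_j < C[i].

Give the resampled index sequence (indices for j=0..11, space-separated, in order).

C = [0, 1/55, 8/55, 3/11, 23/55, 28/55, 7/11, 36/55, 9/11, 51/55, 54/55, 1]
j=0: u_0=1/720 ∈ [0, 1/55) → index 1
j=1: u_1=61/720 ∈ [1/55, 8/55) → index 2
j=2: u_2=121/720 ∈ [8/55, 3/11) → index 3
j=3: u_3=181/720 ∈ [8/55, 3/11) → index 3
j=4: u_4=241/720 ∈ [3/11, 23/55) → index 4
j=5: u_5=301/720 ∈ [3/11, 23/55) → index 4
j=6: u_6=361/720 ∈ [23/55, 28/55) → index 5
j=7: u_7=421/720 ∈ [28/55, 7/11) → index 6
j=8: u_8=481/720 ∈ [36/55, 9/11) → index 8
j=9: u_9=541/720 ∈ [36/55, 9/11) → index 8
j=10: u_10=601/720 ∈ [9/11, 51/55) → index 9
j=11: u_11=661/720 ∈ [9/11, 51/55) → index 9

1 2 3 3 4 4 5 6 8 8 9 9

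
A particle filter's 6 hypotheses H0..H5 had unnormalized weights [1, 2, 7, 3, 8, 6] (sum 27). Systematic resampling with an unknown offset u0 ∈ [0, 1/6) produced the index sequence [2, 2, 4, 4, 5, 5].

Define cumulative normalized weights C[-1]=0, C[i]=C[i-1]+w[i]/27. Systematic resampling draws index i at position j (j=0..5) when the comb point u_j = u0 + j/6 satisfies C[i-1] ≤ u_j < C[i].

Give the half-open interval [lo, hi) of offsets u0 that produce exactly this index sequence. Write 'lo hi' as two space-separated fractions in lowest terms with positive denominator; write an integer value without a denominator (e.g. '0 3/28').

C = [1/27, 1/9, 10/27, 13/27, 7/9, 1]
j=0 picked index 2: u0 ∈ [1/9, 10/27)
j=1 picked index 2: u0 ∈ [-1/18, 11/54)
j=2 picked index 4: u0 ∈ [4/27, 4/9)
j=3 picked index 4: u0 ∈ [-1/54, 5/18)
j=4 picked index 5: u0 ∈ [1/9, 1/3)
j=5 picked index 5: u0 ∈ [-1/18, 1/6)
intersection: [4/27, 1/6)

4/27 1/6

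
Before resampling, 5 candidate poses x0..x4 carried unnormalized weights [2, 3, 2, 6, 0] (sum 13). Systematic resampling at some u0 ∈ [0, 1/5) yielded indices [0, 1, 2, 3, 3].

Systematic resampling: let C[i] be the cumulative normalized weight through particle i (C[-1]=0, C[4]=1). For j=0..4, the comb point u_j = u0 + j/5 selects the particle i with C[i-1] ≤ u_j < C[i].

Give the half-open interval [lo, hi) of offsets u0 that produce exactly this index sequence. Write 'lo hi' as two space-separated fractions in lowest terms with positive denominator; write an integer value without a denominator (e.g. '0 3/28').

C = [2/13, 5/13, 7/13, 1, 1]
j=0 picked index 0: u0 ∈ [0, 2/13)
j=1 picked index 1: u0 ∈ [-3/65, 12/65)
j=2 picked index 2: u0 ∈ [-1/65, 9/65)
j=3 picked index 3: u0 ∈ [-4/65, 2/5)
j=4 picked index 3: u0 ∈ [-17/65, 1/5)
intersection: [0, 9/65)

0 9/65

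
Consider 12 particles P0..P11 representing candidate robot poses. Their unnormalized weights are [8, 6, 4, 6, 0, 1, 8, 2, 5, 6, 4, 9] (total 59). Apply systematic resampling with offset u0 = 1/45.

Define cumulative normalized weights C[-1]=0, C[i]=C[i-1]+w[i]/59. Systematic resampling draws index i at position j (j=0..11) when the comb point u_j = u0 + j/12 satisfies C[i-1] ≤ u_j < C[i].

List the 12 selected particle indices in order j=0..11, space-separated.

C = [8/59, 14/59, 18/59, 24/59, 24/59, 25/59, 33/59, 35/59, 40/59, 46/59, 50/59, 1]
j=0: u_0=1/45 ∈ [0, 8/59) → index 0
j=1: u_1=19/180 ∈ [0, 8/59) → index 0
j=2: u_2=17/90 ∈ [8/59, 14/59) → index 1
j=3: u_3=49/180 ∈ [14/59, 18/59) → index 2
j=4: u_4=16/45 ∈ [18/59, 24/59) → index 3
j=5: u_5=79/180 ∈ [25/59, 33/59) → index 6
j=6: u_6=47/90 ∈ [25/59, 33/59) → index 6
j=7: u_7=109/180 ∈ [35/59, 40/59) → index 8
j=8: u_8=31/45 ∈ [40/59, 46/59) → index 9
j=9: u_9=139/180 ∈ [40/59, 46/59) → index 9
j=10: u_10=77/90 ∈ [50/59, 1) → index 11
j=11: u_11=169/180 ∈ [50/59, 1) → index 11

0 0 1 2 3 6 6 8 9 9 11 11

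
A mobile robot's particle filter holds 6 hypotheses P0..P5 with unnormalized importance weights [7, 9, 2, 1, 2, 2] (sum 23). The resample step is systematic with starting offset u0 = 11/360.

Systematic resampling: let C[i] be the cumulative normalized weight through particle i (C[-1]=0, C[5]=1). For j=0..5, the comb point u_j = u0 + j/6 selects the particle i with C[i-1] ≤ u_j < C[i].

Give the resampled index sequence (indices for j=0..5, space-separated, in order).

C = [7/23, 16/23, 18/23, 19/23, 21/23, 1]
j=0: u_0=11/360 ∈ [0, 7/23) → index 0
j=1: u_1=71/360 ∈ [0, 7/23) → index 0
j=2: u_2=131/360 ∈ [7/23, 16/23) → index 1
j=3: u_3=191/360 ∈ [7/23, 16/23) → index 1
j=4: u_4=251/360 ∈ [16/23, 18/23) → index 2
j=5: u_5=311/360 ∈ [19/23, 21/23) → index 4

0 0 1 1 2 4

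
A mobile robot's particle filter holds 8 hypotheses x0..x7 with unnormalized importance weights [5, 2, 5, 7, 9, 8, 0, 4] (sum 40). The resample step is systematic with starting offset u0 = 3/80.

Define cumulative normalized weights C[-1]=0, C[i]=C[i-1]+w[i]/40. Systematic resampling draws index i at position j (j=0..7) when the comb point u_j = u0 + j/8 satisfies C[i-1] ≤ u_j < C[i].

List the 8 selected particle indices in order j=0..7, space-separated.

C = [1/8, 7/40, 3/10, 19/40, 7/10, 9/10, 9/10, 1]
j=0: u_0=3/80 ∈ [0, 1/8) → index 0
j=1: u_1=13/80 ∈ [1/8, 7/40) → index 1
j=2: u_2=23/80 ∈ [7/40, 3/10) → index 2
j=3: u_3=33/80 ∈ [3/10, 19/40) → index 3
j=4: u_4=43/80 ∈ [19/40, 7/10) → index 4
j=5: u_5=53/80 ∈ [19/40, 7/10) → index 4
j=6: u_6=63/80 ∈ [7/10, 9/10) → index 5
j=7: u_7=73/80 ∈ [9/10, 1) → index 7

0 1 2 3 4 4 5 7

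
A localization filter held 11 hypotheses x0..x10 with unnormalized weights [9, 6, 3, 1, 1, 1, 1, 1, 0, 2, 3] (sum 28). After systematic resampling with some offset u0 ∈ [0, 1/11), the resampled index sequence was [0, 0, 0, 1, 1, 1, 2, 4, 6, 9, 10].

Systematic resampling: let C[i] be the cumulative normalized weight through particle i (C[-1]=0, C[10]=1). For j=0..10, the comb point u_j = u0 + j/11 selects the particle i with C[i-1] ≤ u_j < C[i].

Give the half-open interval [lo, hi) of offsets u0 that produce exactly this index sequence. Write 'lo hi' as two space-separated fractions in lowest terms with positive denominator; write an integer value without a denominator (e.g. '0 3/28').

C = [9/28, 15/28, 9/14, 19/28, 5/7, 3/4, 11/14, 23/28, 23/28, 25/28, 1]
j=0 picked index 0: u0 ∈ [0, 9/28)
j=1 picked index 0: u0 ∈ [-1/11, 71/308)
j=2 picked index 0: u0 ∈ [-2/11, 43/308)
j=3 picked index 1: u0 ∈ [15/308, 81/308)
j=4 picked index 1: u0 ∈ [-13/308, 53/308)
j=5 picked index 1: u0 ∈ [-41/308, 25/308)
j=6 picked index 2: u0 ∈ [-3/308, 15/154)
j=7 picked index 4: u0 ∈ [13/308, 6/77)
j=8 picked index 6: u0 ∈ [1/44, 9/154)
j=9 picked index 9: u0 ∈ [1/308, 23/308)
j=10 picked index 10: u0 ∈ [-5/308, 1/11)
intersection: [15/308, 9/154)

15/308 9/154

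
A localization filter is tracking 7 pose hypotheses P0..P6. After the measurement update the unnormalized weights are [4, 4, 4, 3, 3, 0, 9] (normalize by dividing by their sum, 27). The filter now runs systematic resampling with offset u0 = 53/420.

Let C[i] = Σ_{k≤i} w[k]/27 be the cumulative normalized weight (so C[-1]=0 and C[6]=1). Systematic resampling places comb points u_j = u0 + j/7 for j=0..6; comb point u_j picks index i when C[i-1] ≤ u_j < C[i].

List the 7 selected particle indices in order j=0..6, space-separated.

0 1 2 3 6 6 6

C = [4/27, 8/27, 4/9, 5/9, 2/3, 2/3, 1]
j=0: u_0=53/420 ∈ [0, 4/27) → index 0
j=1: u_1=113/420 ∈ [4/27, 8/27) → index 1
j=2: u_2=173/420 ∈ [8/27, 4/9) → index 2
j=3: u_3=233/420 ∈ [4/9, 5/9) → index 3
j=4: u_4=293/420 ∈ [2/3, 1) → index 6
j=5: u_5=353/420 ∈ [2/3, 1) → index 6
j=6: u_6=59/60 ∈ [2/3, 1) → index 6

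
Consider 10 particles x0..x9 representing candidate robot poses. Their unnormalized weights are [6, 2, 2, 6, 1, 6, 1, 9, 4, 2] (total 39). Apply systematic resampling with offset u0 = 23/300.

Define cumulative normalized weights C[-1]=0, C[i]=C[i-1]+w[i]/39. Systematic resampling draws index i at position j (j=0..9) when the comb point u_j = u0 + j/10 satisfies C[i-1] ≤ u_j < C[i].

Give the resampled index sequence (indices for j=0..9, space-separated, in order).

0 1 3 3 5 5 7 7 8 9

C = [2/13, 8/39, 10/39, 16/39, 17/39, 23/39, 8/13, 11/13, 37/39, 1]
j=0: u_0=23/300 ∈ [0, 2/13) → index 0
j=1: u_1=53/300 ∈ [2/13, 8/39) → index 1
j=2: u_2=83/300 ∈ [10/39, 16/39) → index 3
j=3: u_3=113/300 ∈ [10/39, 16/39) → index 3
j=4: u_4=143/300 ∈ [17/39, 23/39) → index 5
j=5: u_5=173/300 ∈ [17/39, 23/39) → index 5
j=6: u_6=203/300 ∈ [8/13, 11/13) → index 7
j=7: u_7=233/300 ∈ [8/13, 11/13) → index 7
j=8: u_8=263/300 ∈ [11/13, 37/39) → index 8
j=9: u_9=293/300 ∈ [37/39, 1) → index 9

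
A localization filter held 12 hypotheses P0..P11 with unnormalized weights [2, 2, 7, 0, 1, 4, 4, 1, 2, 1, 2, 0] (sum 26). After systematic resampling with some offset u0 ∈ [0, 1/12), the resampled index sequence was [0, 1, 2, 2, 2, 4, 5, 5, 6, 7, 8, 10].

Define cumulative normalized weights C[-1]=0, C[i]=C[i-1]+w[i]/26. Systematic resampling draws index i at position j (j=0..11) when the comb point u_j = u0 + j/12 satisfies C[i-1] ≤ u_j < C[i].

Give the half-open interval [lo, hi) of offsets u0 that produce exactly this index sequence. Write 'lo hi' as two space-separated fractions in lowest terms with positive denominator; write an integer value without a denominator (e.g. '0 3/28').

C = [1/13, 2/13, 11/26, 11/26, 6/13, 8/13, 10/13, 21/26, 23/26, 12/13, 1, 1]
j=0 picked index 0: u0 ∈ [0, 1/13)
j=1 picked index 1: u0 ∈ [-1/156, 11/156)
j=2 picked index 2: u0 ∈ [-1/78, 10/39)
j=3 picked index 2: u0 ∈ [-5/52, 9/52)
j=4 picked index 2: u0 ∈ [-7/39, 7/78)
j=5 picked index 4: u0 ∈ [1/156, 7/156)
j=6 picked index 5: u0 ∈ [-1/26, 3/26)
j=7 picked index 5: u0 ∈ [-19/156, 5/156)
j=8 picked index 6: u0 ∈ [-2/39, 4/39)
j=9 picked index 7: u0 ∈ [1/52, 3/52)
j=10 picked index 8: u0 ∈ [-1/39, 2/39)
j=11 picked index 10: u0 ∈ [1/156, 1/12)
intersection: [1/52, 5/156)

1/52 5/156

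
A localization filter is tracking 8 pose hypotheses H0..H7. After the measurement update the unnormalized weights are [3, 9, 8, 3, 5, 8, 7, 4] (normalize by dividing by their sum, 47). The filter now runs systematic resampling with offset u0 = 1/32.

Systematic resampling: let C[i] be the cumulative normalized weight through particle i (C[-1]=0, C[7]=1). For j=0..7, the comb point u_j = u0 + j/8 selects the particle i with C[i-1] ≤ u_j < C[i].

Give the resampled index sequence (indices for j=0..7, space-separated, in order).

C = [3/47, 12/47, 20/47, 23/47, 28/47, 36/47, 43/47, 1]
j=0: u_0=1/32 ∈ [0, 3/47) → index 0
j=1: u_1=5/32 ∈ [3/47, 12/47) → index 1
j=2: u_2=9/32 ∈ [12/47, 20/47) → index 2
j=3: u_3=13/32 ∈ [12/47, 20/47) → index 2
j=4: u_4=17/32 ∈ [23/47, 28/47) → index 4
j=5: u_5=21/32 ∈ [28/47, 36/47) → index 5
j=6: u_6=25/32 ∈ [36/47, 43/47) → index 6
j=7: u_7=29/32 ∈ [36/47, 43/47) → index 6

0 1 2 2 4 5 6 6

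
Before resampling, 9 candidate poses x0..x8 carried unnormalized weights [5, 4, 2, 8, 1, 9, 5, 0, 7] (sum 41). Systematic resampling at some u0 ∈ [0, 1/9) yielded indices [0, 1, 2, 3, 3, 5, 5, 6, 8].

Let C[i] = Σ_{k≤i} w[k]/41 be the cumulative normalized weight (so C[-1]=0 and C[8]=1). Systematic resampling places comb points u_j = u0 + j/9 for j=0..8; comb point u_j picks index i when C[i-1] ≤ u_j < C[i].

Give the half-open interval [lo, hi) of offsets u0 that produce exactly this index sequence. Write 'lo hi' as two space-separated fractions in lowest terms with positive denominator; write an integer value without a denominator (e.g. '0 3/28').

C = [5/41, 9/41, 11/41, 19/41, 20/41, 29/41, 34/41, 34/41, 1]
j=0 picked index 0: u0 ∈ [0, 5/41)
j=1 picked index 1: u0 ∈ [4/369, 40/369)
j=2 picked index 2: u0 ∈ [-1/369, 17/369)
j=3 picked index 3: u0 ∈ [-8/123, 16/123)
j=4 picked index 3: u0 ∈ [-65/369, 7/369)
j=5 picked index 5: u0 ∈ [-25/369, 56/369)
j=6 picked index 5: u0 ∈ [-22/123, 5/123)
j=7 picked index 6: u0 ∈ [-26/369, 19/369)
j=8 picked index 8: u0 ∈ [-22/369, 1/9)
intersection: [4/369, 7/369)

4/369 7/369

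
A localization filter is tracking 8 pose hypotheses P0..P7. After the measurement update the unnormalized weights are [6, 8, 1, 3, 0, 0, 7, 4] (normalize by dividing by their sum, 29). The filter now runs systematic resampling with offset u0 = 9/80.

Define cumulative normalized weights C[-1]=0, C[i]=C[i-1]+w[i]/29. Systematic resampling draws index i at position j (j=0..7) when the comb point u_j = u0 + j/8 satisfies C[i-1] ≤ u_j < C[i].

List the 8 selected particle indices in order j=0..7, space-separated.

C = [6/29, 14/29, 15/29, 18/29, 18/29, 18/29, 25/29, 1]
j=0: u_0=9/80 ∈ [0, 6/29) → index 0
j=1: u_1=19/80 ∈ [6/29, 14/29) → index 1
j=2: u_2=29/80 ∈ [6/29, 14/29) → index 1
j=3: u_3=39/80 ∈ [14/29, 15/29) → index 2
j=4: u_4=49/80 ∈ [15/29, 18/29) → index 3
j=5: u_5=59/80 ∈ [18/29, 25/29) → index 6
j=6: u_6=69/80 ∈ [25/29, 1) → index 7
j=7: u_7=79/80 ∈ [25/29, 1) → index 7

0 1 1 2 3 6 7 7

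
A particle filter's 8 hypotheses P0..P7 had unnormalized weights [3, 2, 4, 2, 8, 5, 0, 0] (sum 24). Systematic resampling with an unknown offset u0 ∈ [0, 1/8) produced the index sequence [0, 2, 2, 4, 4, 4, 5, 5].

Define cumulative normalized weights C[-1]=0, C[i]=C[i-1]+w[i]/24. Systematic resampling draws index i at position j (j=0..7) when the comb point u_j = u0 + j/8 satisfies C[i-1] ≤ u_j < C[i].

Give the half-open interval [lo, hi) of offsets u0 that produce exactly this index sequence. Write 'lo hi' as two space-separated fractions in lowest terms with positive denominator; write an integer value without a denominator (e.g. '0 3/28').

C = [1/8, 5/24, 3/8, 11/24, 19/24, 1, 1, 1]
j=0 picked index 0: u0 ∈ [0, 1/8)
j=1 picked index 2: u0 ∈ [1/12, 1/4)
j=2 picked index 2: u0 ∈ [-1/24, 1/8)
j=3 picked index 4: u0 ∈ [1/12, 5/12)
j=4 picked index 4: u0 ∈ [-1/24, 7/24)
j=5 picked index 4: u0 ∈ [-1/6, 1/6)
j=6 picked index 5: u0 ∈ [1/24, 1/4)
j=7 picked index 5: u0 ∈ [-1/12, 1/8)
intersection: [1/12, 1/8)

1/12 1/8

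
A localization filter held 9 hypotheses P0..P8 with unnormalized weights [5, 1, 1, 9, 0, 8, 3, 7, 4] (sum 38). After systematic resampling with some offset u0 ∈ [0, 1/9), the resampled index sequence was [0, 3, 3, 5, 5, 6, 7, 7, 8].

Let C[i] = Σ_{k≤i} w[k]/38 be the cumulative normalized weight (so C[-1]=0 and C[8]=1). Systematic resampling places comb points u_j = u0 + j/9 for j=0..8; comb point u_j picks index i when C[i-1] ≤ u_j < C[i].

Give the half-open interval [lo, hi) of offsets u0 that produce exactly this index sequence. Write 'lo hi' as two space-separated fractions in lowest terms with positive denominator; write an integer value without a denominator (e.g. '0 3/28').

5/57 1/9

C = [5/38, 3/19, 7/38, 8/19, 8/19, 12/19, 27/38, 17/19, 1]
j=0 picked index 0: u0 ∈ [0, 5/38)
j=1 picked index 3: u0 ∈ [25/342, 53/171)
j=2 picked index 3: u0 ∈ [-13/342, 34/171)
j=3 picked index 5: u0 ∈ [5/57, 17/57)
j=4 picked index 5: u0 ∈ [-4/171, 32/171)
j=5 picked index 6: u0 ∈ [13/171, 53/342)
j=6 picked index 7: u0 ∈ [5/114, 13/57)
j=7 picked index 7: u0 ∈ [-23/342, 20/171)
j=8 picked index 8: u0 ∈ [1/171, 1/9)
intersection: [5/57, 1/9)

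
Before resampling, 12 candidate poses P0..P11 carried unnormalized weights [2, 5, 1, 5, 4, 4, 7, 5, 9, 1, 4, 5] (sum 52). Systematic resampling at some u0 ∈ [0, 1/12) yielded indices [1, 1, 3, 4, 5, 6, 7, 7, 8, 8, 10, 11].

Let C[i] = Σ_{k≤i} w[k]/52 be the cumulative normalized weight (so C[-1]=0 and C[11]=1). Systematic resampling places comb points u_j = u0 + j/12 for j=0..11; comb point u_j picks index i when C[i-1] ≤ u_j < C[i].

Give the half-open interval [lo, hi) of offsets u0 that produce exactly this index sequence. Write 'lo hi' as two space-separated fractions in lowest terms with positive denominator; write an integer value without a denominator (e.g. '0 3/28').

C = [1/26, 7/52, 2/13, 1/4, 17/52, 21/52, 7/13, 33/52, 21/26, 43/52, 47/52, 1]
j=0 picked index 1: u0 ∈ [1/26, 7/52)
j=1 picked index 1: u0 ∈ [-7/156, 2/39)
j=2 picked index 3: u0 ∈ [-1/78, 1/12)
j=3 picked index 4: u0 ∈ [0, 1/13)
j=4 picked index 5: u0 ∈ [-1/156, 11/156)
j=5 picked index 6: u0 ∈ [-1/78, 19/156)
j=6 picked index 7: u0 ∈ [1/26, 7/52)
j=7 picked index 7: u0 ∈ [-7/156, 2/39)
j=8 picked index 8: u0 ∈ [-5/156, 11/78)
j=9 picked index 8: u0 ∈ [-3/26, 3/52)
j=10 picked index 10: u0 ∈ [-1/156, 11/156)
j=11 picked index 11: u0 ∈ [-1/78, 1/12)
intersection: [1/26, 2/39)

1/26 2/39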